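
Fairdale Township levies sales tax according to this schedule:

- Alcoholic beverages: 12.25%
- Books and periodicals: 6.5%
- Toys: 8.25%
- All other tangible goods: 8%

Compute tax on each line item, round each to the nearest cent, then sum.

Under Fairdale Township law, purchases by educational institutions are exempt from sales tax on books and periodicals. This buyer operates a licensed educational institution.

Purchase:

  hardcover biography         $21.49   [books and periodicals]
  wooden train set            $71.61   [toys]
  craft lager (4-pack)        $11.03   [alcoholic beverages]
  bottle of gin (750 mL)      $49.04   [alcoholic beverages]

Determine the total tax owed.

$13.27

Hardcover biography $21.49: books and periodicals, buyer-exempt → 0% → $0.00
Wooden train set $71.61: toys → 8.25% → $5.91
Craft lager (4-pack) $11.03: alcoholic beverages → 12.25% → $1.35
Bottle of gin (750 mL) $49.04: alcoholic beverages → 12.25% → $6.01
Total tax = $5.91 + $1.35 + $6.01 = $13.27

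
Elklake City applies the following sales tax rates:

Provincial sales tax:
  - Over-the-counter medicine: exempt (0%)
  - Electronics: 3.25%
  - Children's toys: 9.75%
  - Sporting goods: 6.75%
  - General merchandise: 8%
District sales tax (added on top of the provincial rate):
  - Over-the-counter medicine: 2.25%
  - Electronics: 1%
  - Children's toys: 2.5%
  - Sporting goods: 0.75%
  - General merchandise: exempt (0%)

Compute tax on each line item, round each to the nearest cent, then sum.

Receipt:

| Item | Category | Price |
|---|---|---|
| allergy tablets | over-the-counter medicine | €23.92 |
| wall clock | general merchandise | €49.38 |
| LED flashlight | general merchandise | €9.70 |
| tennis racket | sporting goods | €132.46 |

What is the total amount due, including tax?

Allergy tablets €23.92: over-the-counter medicine → 0% + 2.25% district = 2.25% → €0.54
Wall clock €49.38: general merchandise → 8% + 0% district = 8% → €3.95
LED flashlight €9.70: general merchandise → 8% + 0% district = 8% → €0.78
Tennis racket €132.46: sporting goods → 6.75% + 0.75% district = 7.5% → €9.93
Subtotal = €215.46; tax = €15.20; total due = €230.66

€230.66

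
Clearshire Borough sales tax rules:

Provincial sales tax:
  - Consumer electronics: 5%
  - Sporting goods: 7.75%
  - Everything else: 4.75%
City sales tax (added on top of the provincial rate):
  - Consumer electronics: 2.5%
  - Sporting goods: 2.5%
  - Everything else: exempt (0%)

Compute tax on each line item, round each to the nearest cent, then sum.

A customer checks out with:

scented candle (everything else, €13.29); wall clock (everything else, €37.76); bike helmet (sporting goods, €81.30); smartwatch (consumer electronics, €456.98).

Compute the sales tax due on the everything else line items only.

€2.42

Scented candle €13.29: everything else → 4.75% + 0% city = 4.75% → €0.63
Wall clock €37.76: everything else → 4.75% + 0% city = 4.75% → €1.79
Tax on everything else = €0.63 + €1.79 = €2.42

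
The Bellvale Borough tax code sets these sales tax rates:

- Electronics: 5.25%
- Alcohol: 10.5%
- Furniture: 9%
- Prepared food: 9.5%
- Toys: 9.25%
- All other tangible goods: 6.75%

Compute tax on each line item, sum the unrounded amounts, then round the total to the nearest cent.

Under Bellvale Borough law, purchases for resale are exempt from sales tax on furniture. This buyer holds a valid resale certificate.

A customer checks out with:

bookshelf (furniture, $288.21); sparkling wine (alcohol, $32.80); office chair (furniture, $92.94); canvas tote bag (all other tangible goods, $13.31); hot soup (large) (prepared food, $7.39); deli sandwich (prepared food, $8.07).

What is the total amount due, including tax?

$448.53

Bookshelf $288.21: furniture, buyer-exempt → 0% → $0.00
Sparkling wine $32.80: alcohol → 10.5% → $3.444
Office chair $92.94: furniture, buyer-exempt → 0% → $0.00
Canvas tote bag $13.31: all other tangible goods → 6.75% → $0.898425
Hot soup (large) $7.39: prepared food → 9.5% → $0.70205
Deli sandwich $8.07: prepared food → 9.5% → $0.76665
Subtotal = $442.72; unrounded tax = $5.811125 → $5.81; total due = $448.53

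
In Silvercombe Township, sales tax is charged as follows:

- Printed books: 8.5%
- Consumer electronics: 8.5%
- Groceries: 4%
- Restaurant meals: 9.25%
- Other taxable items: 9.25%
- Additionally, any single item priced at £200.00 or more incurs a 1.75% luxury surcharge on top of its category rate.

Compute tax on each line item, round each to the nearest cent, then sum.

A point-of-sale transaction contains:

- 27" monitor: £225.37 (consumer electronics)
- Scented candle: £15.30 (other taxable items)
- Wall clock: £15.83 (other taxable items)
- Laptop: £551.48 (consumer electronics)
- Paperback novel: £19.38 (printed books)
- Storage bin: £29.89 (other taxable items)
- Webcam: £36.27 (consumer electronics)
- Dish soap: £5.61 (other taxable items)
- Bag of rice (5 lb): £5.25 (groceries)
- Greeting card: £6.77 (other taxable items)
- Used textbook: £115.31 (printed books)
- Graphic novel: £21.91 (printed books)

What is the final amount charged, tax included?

27" monitor £225.37: consumer electronics → 8.5% + 1.75% surcharge = 10.25% → £23.10
Scented candle £15.30: other taxable items → 9.25% → £1.42
Wall clock £15.83: other taxable items → 9.25% → £1.46
Laptop £551.48: consumer electronics → 8.5% + 1.75% surcharge = 10.25% → £56.53
Paperback novel £19.38: printed books → 8.5% → £1.65
Storage bin £29.89: other taxable items → 9.25% → £2.76
Webcam £36.27: consumer electronics → 8.5% → £3.08
Dish soap £5.61: other taxable items → 9.25% → £0.52
Bag of rice (5 lb) £5.25: groceries → 4% → £0.21
Greeting card £6.77: other taxable items → 9.25% → £0.63
Used textbook £115.31: printed books → 8.5% → £9.80
Graphic novel £21.91: printed books → 8.5% → £1.86
Subtotal = £1048.37; tax = £103.02; total due = £1151.39

£1151.39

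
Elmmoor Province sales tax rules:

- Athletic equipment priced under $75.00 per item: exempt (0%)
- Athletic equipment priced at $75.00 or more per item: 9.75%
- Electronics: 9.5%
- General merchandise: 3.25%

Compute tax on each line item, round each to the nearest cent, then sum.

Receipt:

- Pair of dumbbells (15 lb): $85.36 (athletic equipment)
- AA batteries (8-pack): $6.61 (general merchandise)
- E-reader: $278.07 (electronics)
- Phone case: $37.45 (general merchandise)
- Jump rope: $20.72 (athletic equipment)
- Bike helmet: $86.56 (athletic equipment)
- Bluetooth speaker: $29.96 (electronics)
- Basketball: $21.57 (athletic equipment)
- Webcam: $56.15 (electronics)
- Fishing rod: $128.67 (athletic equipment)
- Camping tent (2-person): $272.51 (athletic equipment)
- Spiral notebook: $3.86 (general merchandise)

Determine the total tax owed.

$92.04

Pair of dumbbells (15 lb) $85.36: athletic equipment, $75.00 or more → 9.75% → $8.32
AA batteries (8-pack) $6.61: general merchandise → 3.25% → $0.21
E-reader $278.07: electronics → 9.5% → $26.42
Phone case $37.45: general merchandise → 3.25% → $1.22
Jump rope $20.72: athletic equipment, under $75.00 → 0% → $0.00
Bike helmet $86.56: athletic equipment, $75.00 or more → 9.75% → $8.44
Bluetooth speaker $29.96: electronics → 9.5% → $2.85
Basketball $21.57: athletic equipment, under $75.00 → 0% → $0.00
Webcam $56.15: electronics → 9.5% → $5.33
Fishing rod $128.67: athletic equipment, $75.00 or more → 9.75% → $12.55
Camping tent (2-person) $272.51: athletic equipment, $75.00 or more → 9.75% → $26.57
Spiral notebook $3.86: general merchandise → 3.25% → $0.13
Total tax = $8.32 + $0.21 + $26.42 + $1.22 + $8.44 + $2.85 + $5.33 + $12.55 + $26.57 + $0.13 = $92.04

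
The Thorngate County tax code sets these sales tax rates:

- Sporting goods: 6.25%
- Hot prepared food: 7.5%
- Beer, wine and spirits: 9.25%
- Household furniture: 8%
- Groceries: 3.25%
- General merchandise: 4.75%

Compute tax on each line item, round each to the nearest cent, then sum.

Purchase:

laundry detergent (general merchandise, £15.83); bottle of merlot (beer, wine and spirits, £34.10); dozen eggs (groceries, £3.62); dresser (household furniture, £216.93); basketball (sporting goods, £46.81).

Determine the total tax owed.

Laundry detergent £15.83: general merchandise → 4.75% → £0.75
Bottle of merlot £34.10: beer, wine and spirits → 9.25% → £3.15
Dozen eggs £3.62: groceries → 3.25% → £0.12
Dresser £216.93: household furniture → 8% → £17.35
Basketball £46.81: sporting goods → 6.25% → £2.93
Total tax = £0.75 + £3.15 + £0.12 + £17.35 + £2.93 = £24.30

£24.30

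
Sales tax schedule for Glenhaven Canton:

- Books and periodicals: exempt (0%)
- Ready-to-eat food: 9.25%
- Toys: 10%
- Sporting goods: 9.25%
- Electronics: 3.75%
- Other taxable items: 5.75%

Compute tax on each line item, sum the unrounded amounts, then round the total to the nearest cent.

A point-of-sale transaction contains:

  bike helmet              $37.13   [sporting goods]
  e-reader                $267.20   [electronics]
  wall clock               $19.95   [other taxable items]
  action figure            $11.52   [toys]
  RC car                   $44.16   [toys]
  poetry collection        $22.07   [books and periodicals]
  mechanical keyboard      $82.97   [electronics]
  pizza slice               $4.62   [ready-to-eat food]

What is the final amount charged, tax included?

Bike helmet $37.13: sporting goods → 9.25% → $3.434525
E-reader $267.20: electronics → 3.75% → $10.02
Wall clock $19.95: other taxable items → 5.75% → $1.147125
Action figure $11.52: toys → 10% → $1.152
RC car $44.16: toys → 10% → $4.416
Poetry collection $22.07: books and periodicals → 0% → $0.00
Mechanical keyboard $82.97: electronics → 3.75% → $3.111375
Pizza slice $4.62: ready-to-eat food → 9.25% → $0.42735
Subtotal = $489.62; unrounded tax = $23.708375 → $23.71; total due = $513.33

$513.33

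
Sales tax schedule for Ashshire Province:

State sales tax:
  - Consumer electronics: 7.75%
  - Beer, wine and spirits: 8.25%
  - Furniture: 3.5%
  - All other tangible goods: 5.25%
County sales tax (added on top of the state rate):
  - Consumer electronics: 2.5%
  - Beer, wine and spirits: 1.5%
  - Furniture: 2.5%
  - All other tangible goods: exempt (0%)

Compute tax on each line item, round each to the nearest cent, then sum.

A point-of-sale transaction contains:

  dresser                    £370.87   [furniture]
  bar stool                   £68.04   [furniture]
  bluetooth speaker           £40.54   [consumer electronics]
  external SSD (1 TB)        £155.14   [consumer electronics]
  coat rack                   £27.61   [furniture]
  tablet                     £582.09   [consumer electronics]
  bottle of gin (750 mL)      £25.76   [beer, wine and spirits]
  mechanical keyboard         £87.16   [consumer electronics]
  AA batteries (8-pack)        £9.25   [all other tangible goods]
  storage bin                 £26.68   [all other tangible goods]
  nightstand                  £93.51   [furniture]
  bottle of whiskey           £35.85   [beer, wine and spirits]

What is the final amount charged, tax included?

£1652.65

Dresser £370.87: furniture → 3.5% + 2.5% county = 6% → £22.25
Bar stool £68.04: furniture → 3.5% + 2.5% county = 6% → £4.08
Bluetooth speaker £40.54: consumer electronics → 7.75% + 2.5% county = 10.25% → £4.16
External SSD (1 TB) £155.14: consumer electronics → 7.75% + 2.5% county = 10.25% → £15.90
Coat rack £27.61: furniture → 3.5% + 2.5% county = 6% → £1.66
Tablet £582.09: consumer electronics → 7.75% + 2.5% county = 10.25% → £59.66
Bottle of gin (750 mL) £25.76: beer, wine and spirits → 8.25% + 1.5% county = 9.75% → £2.51
Mechanical keyboard £87.16: consumer electronics → 7.75% + 2.5% county = 10.25% → £8.93
AA batteries (8-pack) £9.25: all other tangible goods → 5.25% + 0% county = 5.25% → £0.49
Storage bin £26.68: all other tangible goods → 5.25% + 0% county = 5.25% → £1.40
Nightstand £93.51: furniture → 3.5% + 2.5% county = 6% → £5.61
Bottle of whiskey £35.85: beer, wine and spirits → 8.25% + 1.5% county = 9.75% → £3.50
Subtotal = £1522.50; tax = £130.15; total due = £1652.65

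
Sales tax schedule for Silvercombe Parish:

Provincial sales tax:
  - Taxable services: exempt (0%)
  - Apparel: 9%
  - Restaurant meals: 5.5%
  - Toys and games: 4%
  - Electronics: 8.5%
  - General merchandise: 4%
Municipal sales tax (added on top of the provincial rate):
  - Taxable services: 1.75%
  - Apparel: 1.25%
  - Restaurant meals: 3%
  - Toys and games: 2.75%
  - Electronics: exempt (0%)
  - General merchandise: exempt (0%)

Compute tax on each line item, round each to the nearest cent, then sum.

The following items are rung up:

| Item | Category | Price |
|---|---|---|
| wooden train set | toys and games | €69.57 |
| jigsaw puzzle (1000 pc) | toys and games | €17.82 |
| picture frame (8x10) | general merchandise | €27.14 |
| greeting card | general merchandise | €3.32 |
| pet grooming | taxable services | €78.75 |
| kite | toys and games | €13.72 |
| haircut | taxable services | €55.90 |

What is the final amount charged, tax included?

€276.63

Wooden train set €69.57: toys and games → 4% + 2.75% municipal = 6.75% → €4.70
Jigsaw puzzle (1000 pc) €17.82: toys and games → 4% + 2.75% municipal = 6.75% → €1.20
Picture frame (8x10) €27.14: general merchandise → 4% + 0% municipal = 4% → €1.09
Greeting card €3.32: general merchandise → 4% + 0% municipal = 4% → €0.13
Pet grooming €78.75: taxable services → 0% + 1.75% municipal = 1.75% → €1.38
Kite €13.72: toys and games → 4% + 2.75% municipal = 6.75% → €0.93
Haircut €55.90: taxable services → 0% + 1.75% municipal = 1.75% → €0.98
Subtotal = €266.22; tax = €10.41; total due = €276.63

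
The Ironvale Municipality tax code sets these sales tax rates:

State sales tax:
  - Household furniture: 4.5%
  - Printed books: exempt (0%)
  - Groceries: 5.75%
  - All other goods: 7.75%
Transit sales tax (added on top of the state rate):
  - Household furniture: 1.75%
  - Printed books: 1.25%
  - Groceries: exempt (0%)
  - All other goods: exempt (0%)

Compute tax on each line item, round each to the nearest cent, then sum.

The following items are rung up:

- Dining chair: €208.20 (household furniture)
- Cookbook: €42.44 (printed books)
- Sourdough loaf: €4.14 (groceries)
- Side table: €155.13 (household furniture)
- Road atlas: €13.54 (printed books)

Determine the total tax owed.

€23.65

Dining chair €208.20: household furniture → 4.5% + 1.75% transit = 6.25% → €13.01
Cookbook €42.44: printed books → 0% + 1.25% transit = 1.25% → €0.53
Sourdough loaf €4.14: groceries → 5.75% + 0% transit = 5.75% → €0.24
Side table €155.13: household furniture → 4.5% + 1.75% transit = 6.25% → €9.70
Road atlas €13.54: printed books → 0% + 1.25% transit = 1.25% → €0.17
Total tax = €13.01 + €0.53 + €0.24 + €9.70 + €0.17 = €23.65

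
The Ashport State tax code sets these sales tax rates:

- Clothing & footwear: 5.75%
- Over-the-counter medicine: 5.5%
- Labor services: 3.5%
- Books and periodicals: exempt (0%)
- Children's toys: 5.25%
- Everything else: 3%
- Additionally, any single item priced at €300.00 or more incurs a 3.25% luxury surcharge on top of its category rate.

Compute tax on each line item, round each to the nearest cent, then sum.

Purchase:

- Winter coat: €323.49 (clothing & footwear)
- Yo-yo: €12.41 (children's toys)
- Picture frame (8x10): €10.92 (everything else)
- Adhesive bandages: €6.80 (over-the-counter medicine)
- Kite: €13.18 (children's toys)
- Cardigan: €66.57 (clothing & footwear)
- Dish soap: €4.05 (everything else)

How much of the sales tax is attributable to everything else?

€0.45

Picture frame (8x10) €10.92: everything else → 3% → €0.33
Dish soap €4.05: everything else → 3% → €0.12
Tax on everything else = €0.33 + €0.12 = €0.45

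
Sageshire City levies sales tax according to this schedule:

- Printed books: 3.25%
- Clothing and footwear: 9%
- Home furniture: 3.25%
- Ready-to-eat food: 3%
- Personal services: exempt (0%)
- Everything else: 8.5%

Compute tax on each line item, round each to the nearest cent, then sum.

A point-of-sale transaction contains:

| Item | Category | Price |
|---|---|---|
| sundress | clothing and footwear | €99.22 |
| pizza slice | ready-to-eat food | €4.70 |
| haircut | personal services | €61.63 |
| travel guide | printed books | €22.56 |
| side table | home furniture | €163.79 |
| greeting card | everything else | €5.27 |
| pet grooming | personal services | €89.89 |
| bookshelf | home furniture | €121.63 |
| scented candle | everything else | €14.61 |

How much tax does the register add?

€20.76

Sundress €99.22: clothing and footwear → 9% → €8.93
Pizza slice €4.70: ready-to-eat food → 3% → €0.14
Haircut €61.63: personal services → 0% → €0.00
Travel guide €22.56: printed books → 3.25% → €0.73
Side table €163.79: home furniture → 3.25% → €5.32
Greeting card €5.27: everything else → 8.5% → €0.45
Pet grooming €89.89: personal services → 0% → €0.00
Bookshelf €121.63: home furniture → 3.25% → €3.95
Scented candle €14.61: everything else → 8.5% → €1.24
Total tax = €8.93 + €0.14 + €0.73 + €5.32 + €0.45 + €3.95 + €1.24 = €20.76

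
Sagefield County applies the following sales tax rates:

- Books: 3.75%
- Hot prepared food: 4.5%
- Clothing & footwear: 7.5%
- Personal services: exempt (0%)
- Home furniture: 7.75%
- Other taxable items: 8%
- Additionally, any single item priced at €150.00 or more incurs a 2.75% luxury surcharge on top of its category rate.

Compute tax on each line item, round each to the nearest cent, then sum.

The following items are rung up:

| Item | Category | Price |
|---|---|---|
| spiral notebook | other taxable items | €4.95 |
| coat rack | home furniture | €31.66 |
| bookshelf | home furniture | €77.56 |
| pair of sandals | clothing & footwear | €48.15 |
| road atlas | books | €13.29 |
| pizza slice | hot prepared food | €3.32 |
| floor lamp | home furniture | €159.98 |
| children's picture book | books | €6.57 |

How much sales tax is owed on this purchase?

Spiral notebook €4.95: other taxable items → 8% → €0.40
Coat rack €31.66: home furniture → 7.75% → €2.45
Bookshelf €77.56: home furniture → 7.75% → €6.01
Pair of sandals €48.15: clothing & footwear → 7.5% → €3.61
Road atlas €13.29: books → 3.75% → €0.50
Pizza slice €3.32: hot prepared food → 4.5% → €0.15
Floor lamp €159.98: home furniture → 7.75% + 2.75% surcharge = 10.5% → €16.80
Children's picture book €6.57: books → 3.75% → €0.25
Total tax = €0.40 + €2.45 + €6.01 + €3.61 + €0.50 + €0.15 + €16.80 + €0.25 = €30.17

€30.17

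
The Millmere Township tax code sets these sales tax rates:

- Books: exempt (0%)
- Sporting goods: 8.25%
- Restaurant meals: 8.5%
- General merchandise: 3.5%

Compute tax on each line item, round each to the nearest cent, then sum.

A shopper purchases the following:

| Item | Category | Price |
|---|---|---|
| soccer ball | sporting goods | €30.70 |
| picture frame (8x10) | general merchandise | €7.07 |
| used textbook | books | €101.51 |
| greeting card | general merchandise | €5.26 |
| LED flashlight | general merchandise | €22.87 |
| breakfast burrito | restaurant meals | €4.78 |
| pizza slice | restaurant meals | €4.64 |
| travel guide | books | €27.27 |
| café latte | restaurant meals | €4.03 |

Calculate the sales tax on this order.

Soccer ball €30.70: sporting goods → 8.25% → €2.53
Picture frame (8x10) €7.07: general merchandise → 3.5% → €0.25
Used textbook €101.51: books → 0% → €0.00
Greeting card €5.26: general merchandise → 3.5% → €0.18
LED flashlight €22.87: general merchandise → 3.5% → €0.80
Breakfast burrito €4.78: restaurant meals → 8.5% → €0.41
Pizza slice €4.64: restaurant meals → 8.5% → €0.39
Travel guide €27.27: books → 0% → €0.00
Café latte €4.03: restaurant meals → 8.5% → €0.34
Total tax = €2.53 + €0.25 + €0.18 + €0.80 + €0.41 + €0.39 + €0.34 = €4.90

€4.90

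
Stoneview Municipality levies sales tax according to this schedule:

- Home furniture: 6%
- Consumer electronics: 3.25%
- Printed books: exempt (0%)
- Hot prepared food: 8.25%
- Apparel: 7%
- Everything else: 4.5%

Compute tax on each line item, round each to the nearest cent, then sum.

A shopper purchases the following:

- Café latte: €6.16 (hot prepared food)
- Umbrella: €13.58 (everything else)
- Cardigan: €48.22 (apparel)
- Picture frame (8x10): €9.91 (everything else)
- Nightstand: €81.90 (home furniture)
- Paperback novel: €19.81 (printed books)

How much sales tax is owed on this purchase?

Café latte €6.16: hot prepared food → 8.25% → €0.51
Umbrella €13.58: everything else → 4.5% → €0.61
Cardigan €48.22: apparel → 7% → €3.38
Picture frame (8x10) €9.91: everything else → 4.5% → €0.45
Nightstand €81.90: home furniture → 6% → €4.91
Paperback novel €19.81: printed books → 0% → €0.00
Total tax = €0.51 + €0.61 + €3.38 + €0.45 + €4.91 = €9.86

€9.86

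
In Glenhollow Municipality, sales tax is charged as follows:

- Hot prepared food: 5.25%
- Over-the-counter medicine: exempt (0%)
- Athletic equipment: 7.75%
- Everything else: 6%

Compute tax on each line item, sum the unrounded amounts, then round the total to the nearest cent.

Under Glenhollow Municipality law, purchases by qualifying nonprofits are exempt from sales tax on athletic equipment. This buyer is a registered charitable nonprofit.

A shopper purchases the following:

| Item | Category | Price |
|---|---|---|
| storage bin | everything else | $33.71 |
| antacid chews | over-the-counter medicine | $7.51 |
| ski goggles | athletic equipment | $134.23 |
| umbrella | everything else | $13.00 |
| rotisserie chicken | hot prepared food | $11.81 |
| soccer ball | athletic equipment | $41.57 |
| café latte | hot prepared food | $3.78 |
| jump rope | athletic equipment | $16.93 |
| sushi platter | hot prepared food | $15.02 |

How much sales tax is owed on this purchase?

Storage bin $33.71: everything else → 6% → $2.0226
Antacid chews $7.51: over-the-counter medicine → 0% → $0.00
Ski goggles $134.23: athletic equipment, buyer-exempt → 0% → $0.00
Umbrella $13.00: everything else → 6% → $0.78
Rotisserie chicken $11.81: hot prepared food → 5.25% → $0.620025
Soccer ball $41.57: athletic equipment, buyer-exempt → 0% → $0.00
Café latte $3.78: hot prepared food → 5.25% → $0.19845
Jump rope $16.93: athletic equipment, buyer-exempt → 0% → $0.00
Sushi platter $15.02: hot prepared food → 5.25% → $0.78855
Unrounded tax sum = $4.409625 → $4.41

$4.41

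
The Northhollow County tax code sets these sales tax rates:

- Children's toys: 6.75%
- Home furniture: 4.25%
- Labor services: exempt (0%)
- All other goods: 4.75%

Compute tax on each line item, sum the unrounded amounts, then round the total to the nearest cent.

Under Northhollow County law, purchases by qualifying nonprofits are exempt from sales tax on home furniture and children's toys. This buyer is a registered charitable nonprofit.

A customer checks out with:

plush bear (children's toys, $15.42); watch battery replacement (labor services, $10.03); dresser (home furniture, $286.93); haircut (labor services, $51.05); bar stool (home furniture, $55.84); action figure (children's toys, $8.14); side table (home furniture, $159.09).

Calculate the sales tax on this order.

$0.00

Plush bear $15.42: children's toys, buyer-exempt → 0% → $0.00
Watch battery replacement $10.03: labor services → 0% → $0.00
Dresser $286.93: home furniture, buyer-exempt → 0% → $0.00
Haircut $51.05: labor services → 0% → $0.00
Bar stool $55.84: home furniture, buyer-exempt → 0% → $0.00
Action figure $8.14: children's toys, buyer-exempt → 0% → $0.00
Side table $159.09: home furniture, buyer-exempt → 0% → $0.00
Unrounded tax sum = $0.00 → $0.00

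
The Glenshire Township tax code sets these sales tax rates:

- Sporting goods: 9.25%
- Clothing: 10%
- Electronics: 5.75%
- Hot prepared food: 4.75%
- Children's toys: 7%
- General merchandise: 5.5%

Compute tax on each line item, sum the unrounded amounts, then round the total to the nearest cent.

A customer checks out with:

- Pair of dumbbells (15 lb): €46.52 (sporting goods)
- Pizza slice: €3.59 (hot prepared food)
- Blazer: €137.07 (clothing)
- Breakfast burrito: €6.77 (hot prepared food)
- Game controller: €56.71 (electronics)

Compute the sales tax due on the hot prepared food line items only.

€0.49

Pizza slice €3.59: hot prepared food → 4.75% → €0.170525
Breakfast burrito €6.77: hot prepared food → 4.75% → €0.321575
Tax on hot prepared food: unrounded sum = €0.4921 → €0.49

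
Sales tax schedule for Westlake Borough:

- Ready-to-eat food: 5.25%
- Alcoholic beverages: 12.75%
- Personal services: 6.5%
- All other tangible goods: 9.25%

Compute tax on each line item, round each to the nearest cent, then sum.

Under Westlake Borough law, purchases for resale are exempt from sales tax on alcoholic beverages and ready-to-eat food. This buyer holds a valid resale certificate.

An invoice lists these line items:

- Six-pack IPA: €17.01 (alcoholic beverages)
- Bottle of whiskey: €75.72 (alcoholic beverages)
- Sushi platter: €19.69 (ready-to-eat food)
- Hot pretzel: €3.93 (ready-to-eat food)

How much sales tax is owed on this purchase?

Six-pack IPA €17.01: alcoholic beverages, buyer-exempt → 0% → €0.00
Bottle of whiskey €75.72: alcoholic beverages, buyer-exempt → 0% → €0.00
Sushi platter €19.69: ready-to-eat food, buyer-exempt → 0% → €0.00
Hot pretzel €3.93: ready-to-eat food, buyer-exempt → 0% → €0.00
Total tax = €0.00

€0.00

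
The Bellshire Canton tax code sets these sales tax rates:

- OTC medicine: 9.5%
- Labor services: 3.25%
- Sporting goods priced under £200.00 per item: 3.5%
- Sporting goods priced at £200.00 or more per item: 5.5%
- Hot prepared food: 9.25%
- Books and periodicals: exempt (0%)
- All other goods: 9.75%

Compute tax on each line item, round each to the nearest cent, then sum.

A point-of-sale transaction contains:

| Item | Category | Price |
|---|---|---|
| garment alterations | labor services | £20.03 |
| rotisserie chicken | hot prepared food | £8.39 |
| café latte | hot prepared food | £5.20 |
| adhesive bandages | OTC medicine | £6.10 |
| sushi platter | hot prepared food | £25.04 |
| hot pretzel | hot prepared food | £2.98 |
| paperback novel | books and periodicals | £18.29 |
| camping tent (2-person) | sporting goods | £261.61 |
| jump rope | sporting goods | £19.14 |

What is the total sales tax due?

Garment alterations £20.03: labor services → 3.25% → £0.65
Rotisserie chicken £8.39: hot prepared food → 9.25% → £0.78
Café latte £5.20: hot prepared food → 9.25% → £0.48
Adhesive bandages £6.10: OTC medicine → 9.5% → £0.58
Sushi platter £25.04: hot prepared food → 9.25% → £2.32
Hot pretzel £2.98: hot prepared food → 9.25% → £0.28
Paperback novel £18.29: books and periodicals → 0% → £0.00
Camping tent (2-person) £261.61: sporting goods, £200.00 or more → 5.5% → £14.39
Jump rope £19.14: sporting goods, under £200.00 → 3.5% → £0.67
Total tax = £0.65 + £0.78 + £0.48 + £0.58 + £2.32 + £0.28 + £14.39 + £0.67 = £20.15

£20.15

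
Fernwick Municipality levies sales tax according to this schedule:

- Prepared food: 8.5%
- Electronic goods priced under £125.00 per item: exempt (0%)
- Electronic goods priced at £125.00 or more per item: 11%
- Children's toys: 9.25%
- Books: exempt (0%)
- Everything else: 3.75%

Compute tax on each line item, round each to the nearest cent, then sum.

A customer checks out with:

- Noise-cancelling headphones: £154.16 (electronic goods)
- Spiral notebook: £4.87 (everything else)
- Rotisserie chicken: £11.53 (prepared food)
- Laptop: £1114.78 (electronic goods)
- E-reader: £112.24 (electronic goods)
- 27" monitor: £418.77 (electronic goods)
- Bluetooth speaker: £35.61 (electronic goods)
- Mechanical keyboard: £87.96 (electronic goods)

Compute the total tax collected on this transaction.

£186.81

Noise-cancelling headphones £154.16: electronic goods, £125.00 or more → 11% → £16.96
Spiral notebook £4.87: everything else → 3.75% → £0.18
Rotisserie chicken £11.53: prepared food → 8.5% → £0.98
Laptop £1114.78: electronic goods, £125.00 or more → 11% → £122.63
E-reader £112.24: electronic goods, under £125.00 → 0% → £0.00
27" monitor £418.77: electronic goods, £125.00 or more → 11% → £46.06
Bluetooth speaker £35.61: electronic goods, under £125.00 → 0% → £0.00
Mechanical keyboard £87.96: electronic goods, under £125.00 → 0% → £0.00
Total tax = £16.96 + £0.18 + £0.98 + £122.63 + £46.06 = £186.81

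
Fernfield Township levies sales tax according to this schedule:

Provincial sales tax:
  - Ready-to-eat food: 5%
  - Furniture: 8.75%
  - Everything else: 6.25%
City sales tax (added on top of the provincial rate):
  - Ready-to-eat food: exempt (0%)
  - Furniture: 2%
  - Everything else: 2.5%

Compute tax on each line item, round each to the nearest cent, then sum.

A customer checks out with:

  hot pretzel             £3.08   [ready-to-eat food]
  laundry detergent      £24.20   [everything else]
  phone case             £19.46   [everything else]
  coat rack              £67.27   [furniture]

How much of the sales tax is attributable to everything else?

£3.82

Laundry detergent £24.20: everything else → 6.25% + 2.5% city = 8.75% → £2.12
Phone case £19.46: everything else → 6.25% + 2.5% city = 8.75% → £1.70
Tax on everything else = £2.12 + £1.70 = £3.82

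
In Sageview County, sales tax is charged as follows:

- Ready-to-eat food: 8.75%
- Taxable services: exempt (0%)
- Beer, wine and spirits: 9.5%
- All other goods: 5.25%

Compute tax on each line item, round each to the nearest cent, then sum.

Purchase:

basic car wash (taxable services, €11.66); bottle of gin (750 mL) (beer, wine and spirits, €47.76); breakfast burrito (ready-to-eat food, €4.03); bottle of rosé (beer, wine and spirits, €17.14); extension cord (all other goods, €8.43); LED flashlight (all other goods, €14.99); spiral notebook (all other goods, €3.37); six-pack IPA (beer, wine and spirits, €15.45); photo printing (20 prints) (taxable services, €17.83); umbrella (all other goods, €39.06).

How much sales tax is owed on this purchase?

Basic car wash €11.66: taxable services → 0% → €0.00
Bottle of gin (750 mL) €47.76: beer, wine and spirits → 9.5% → €4.54
Breakfast burrito €4.03: ready-to-eat food → 8.75% → €0.35
Bottle of rosé €17.14: beer, wine and spirits → 9.5% → €1.63
Extension cord €8.43: all other goods → 5.25% → €0.44
LED flashlight €14.99: all other goods → 5.25% → €0.79
Spiral notebook €3.37: all other goods → 5.25% → €0.18
Six-pack IPA €15.45: beer, wine and spirits → 9.5% → €1.47
Photo printing (20 prints) €17.83: taxable services → 0% → €0.00
Umbrella €39.06: all other goods → 5.25% → €2.05
Total tax = €4.54 + €0.35 + €1.63 + €0.44 + €0.79 + €0.18 + €1.47 + €2.05 = €11.45

€11.45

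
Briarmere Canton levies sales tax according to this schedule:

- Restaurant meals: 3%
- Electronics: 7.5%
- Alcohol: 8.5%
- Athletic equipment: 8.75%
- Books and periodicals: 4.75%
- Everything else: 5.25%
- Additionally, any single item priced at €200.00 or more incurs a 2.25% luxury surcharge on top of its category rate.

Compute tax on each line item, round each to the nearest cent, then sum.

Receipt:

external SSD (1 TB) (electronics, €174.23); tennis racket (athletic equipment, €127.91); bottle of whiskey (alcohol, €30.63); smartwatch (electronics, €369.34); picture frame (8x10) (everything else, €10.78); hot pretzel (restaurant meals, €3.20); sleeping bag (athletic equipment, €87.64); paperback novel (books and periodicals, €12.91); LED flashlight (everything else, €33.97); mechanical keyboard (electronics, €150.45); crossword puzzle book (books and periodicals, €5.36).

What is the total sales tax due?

External SSD (1 TB) €174.23: electronics → 7.5% → €13.07
Tennis racket €127.91: athletic equipment → 8.75% → €11.19
Bottle of whiskey €30.63: alcohol → 8.5% → €2.60
Smartwatch €369.34: electronics → 7.5% + 2.25% surcharge = 9.75% → €36.01
Picture frame (8x10) €10.78: everything else → 5.25% → €0.57
Hot pretzel €3.20: restaurant meals → 3% → €0.10
Sleeping bag €87.64: athletic equipment → 8.75% → €7.67
Paperback novel €12.91: books and periodicals → 4.75% → €0.61
LED flashlight €33.97: everything else → 5.25% → €1.78
Mechanical keyboard €150.45: electronics → 7.5% → €11.28
Crossword puzzle book €5.36: books and periodicals → 4.75% → €0.25
Total tax = €13.07 + €11.19 + €2.60 + €36.01 + €0.57 + €0.10 + €7.67 + €0.61 + €1.78 + €11.28 + €0.25 = €85.13

€85.13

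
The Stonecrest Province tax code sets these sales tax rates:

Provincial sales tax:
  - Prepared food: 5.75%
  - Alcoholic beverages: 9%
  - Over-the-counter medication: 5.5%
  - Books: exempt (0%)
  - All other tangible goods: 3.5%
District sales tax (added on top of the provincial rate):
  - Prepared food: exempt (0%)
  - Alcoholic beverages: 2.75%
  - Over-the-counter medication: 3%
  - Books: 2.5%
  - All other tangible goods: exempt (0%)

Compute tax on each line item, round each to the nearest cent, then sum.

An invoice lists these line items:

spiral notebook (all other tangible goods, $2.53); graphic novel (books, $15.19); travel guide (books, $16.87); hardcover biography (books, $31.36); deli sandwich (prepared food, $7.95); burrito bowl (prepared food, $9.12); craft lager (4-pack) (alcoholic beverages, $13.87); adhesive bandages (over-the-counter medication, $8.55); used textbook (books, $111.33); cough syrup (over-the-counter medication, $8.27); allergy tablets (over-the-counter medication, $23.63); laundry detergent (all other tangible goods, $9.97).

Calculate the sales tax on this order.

Spiral notebook $2.53: all other tangible goods → 3.5% + 0% district = 3.5% → $0.09
Graphic novel $15.19: books → 0% + 2.5% district = 2.5% → $0.38
Travel guide $16.87: books → 0% + 2.5% district = 2.5% → $0.42
Hardcover biography $31.36: books → 0% + 2.5% district = 2.5% → $0.78
Deli sandwich $7.95: prepared food → 5.75% + 0% district = 5.75% → $0.46
Burrito bowl $9.12: prepared food → 5.75% + 0% district = 5.75% → $0.52
Craft lager (4-pack) $13.87: alcoholic beverages → 9% + 2.75% district = 11.75% → $1.63
Adhesive bandages $8.55: over-the-counter medication → 5.5% + 3% district = 8.5% → $0.73
Used textbook $111.33: books → 0% + 2.5% district = 2.5% → $2.78
Cough syrup $8.27: over-the-counter medication → 5.5% + 3% district = 8.5% → $0.70
Allergy tablets $23.63: over-the-counter medication → 5.5% + 3% district = 8.5% → $2.01
Laundry detergent $9.97: all other tangible goods → 3.5% + 0% district = 3.5% → $0.35
Total tax = $0.09 + $0.38 + $0.42 + $0.78 + $0.46 + $0.52 + $1.63 + $0.73 + $2.78 + $0.70 + $2.01 + $0.35 = $10.85

$10.85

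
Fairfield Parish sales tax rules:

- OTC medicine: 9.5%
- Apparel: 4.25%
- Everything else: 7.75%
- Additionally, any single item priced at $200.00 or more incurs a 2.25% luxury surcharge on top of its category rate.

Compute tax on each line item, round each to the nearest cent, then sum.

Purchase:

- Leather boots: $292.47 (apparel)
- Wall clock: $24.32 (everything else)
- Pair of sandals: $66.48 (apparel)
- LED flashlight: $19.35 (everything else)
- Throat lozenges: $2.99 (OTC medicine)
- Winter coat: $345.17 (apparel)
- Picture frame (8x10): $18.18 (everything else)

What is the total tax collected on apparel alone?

$44.28

Leather boots $292.47: apparel → 4.25% + 2.25% surcharge = 6.5% → $19.01
Pair of sandals $66.48: apparel → 4.25% → $2.83
Winter coat $345.17: apparel → 4.25% + 2.25% surcharge = 6.5% → $22.44
Tax on apparel = $19.01 + $2.83 + $22.44 = $44.28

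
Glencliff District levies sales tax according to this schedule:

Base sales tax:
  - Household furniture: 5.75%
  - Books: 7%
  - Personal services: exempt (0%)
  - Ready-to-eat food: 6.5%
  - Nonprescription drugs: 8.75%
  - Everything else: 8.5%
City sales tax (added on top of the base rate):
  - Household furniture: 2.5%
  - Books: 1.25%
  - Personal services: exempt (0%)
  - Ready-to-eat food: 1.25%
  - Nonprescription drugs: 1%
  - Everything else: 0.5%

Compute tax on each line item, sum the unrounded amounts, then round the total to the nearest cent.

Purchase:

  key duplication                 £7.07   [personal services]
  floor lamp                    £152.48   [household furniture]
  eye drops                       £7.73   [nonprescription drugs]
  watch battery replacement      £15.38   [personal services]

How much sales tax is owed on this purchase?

£13.33

Key duplication £7.07: personal services → 0% + 0% city = 0% → £0.00
Floor lamp £152.48: household furniture → 5.75% + 2.5% city = 8.25% → £12.5796
Eye drops £7.73: nonprescription drugs → 8.75% + 1% city = 9.75% → £0.753675
Watch battery replacement £15.38: personal services → 0% + 0% city = 0% → £0.00
Unrounded tax sum = £13.333275 → £13.33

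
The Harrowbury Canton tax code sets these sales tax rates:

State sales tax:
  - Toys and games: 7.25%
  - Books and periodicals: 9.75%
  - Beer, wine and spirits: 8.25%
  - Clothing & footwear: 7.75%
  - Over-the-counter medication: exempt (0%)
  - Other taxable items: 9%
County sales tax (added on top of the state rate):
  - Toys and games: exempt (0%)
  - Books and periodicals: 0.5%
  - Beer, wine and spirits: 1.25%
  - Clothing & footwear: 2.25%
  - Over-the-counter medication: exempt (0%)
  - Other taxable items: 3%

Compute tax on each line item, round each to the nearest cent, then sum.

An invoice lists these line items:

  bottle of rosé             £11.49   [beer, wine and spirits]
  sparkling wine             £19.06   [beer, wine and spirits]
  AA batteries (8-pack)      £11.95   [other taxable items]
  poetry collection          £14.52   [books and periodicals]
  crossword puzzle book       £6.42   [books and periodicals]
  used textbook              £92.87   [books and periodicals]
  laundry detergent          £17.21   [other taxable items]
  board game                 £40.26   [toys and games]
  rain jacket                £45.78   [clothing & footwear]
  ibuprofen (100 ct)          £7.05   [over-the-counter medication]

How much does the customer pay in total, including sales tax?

£292.18

Bottle of rosé £11.49: beer, wine and spirits → 8.25% + 1.25% county = 9.5% → £1.09
Sparkling wine £19.06: beer, wine and spirits → 8.25% + 1.25% county = 9.5% → £1.81
AA batteries (8-pack) £11.95: other taxable items → 9% + 3% county = 12% → £1.43
Poetry collection £14.52: books and periodicals → 9.75% + 0.5% county = 10.25% → £1.49
Crossword puzzle book £6.42: books and periodicals → 9.75% + 0.5% county = 10.25% → £0.66
Used textbook £92.87: books and periodicals → 9.75% + 0.5% county = 10.25% → £9.52
Laundry detergent £17.21: other taxable items → 9% + 3% county = 12% → £2.07
Board game £40.26: toys and games → 7.25% + 0% county = 7.25% → £2.92
Rain jacket £45.78: clothing & footwear → 7.75% + 2.25% county = 10% → £4.58
Ibuprofen (100 ct) £7.05: over-the-counter medication → 0% + 0% county = 0% → £0.00
Subtotal = £266.61; tax = £25.57; total due = £292.18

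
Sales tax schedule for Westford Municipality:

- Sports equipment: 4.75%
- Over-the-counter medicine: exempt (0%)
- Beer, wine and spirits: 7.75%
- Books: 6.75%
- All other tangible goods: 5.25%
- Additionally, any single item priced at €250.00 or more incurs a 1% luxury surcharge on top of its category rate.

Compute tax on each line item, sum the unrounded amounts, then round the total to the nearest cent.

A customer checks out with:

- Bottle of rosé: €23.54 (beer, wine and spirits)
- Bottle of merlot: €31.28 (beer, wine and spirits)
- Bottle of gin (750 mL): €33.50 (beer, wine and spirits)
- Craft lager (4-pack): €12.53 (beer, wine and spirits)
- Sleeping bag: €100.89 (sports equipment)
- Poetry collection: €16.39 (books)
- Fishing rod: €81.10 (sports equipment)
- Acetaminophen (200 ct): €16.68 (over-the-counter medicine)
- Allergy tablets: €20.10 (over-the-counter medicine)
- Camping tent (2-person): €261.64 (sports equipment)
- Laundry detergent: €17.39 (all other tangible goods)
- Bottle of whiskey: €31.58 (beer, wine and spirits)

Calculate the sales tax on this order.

Bottle of rosé €23.54: beer, wine and spirits → 7.75% → €1.82435
Bottle of merlot €31.28: beer, wine and spirits → 7.75% → €2.4242
Bottle of gin (750 mL) €33.50: beer, wine and spirits → 7.75% → €2.59625
Craft lager (4-pack) €12.53: beer, wine and spirits → 7.75% → €0.971075
Sleeping bag €100.89: sports equipment → 4.75% → €4.792275
Poetry collection €16.39: books → 6.75% → €1.106325
Fishing rod €81.10: sports equipment → 4.75% → €3.85225
Acetaminophen (200 ct) €16.68: over-the-counter medicine → 0% → €0.00
Allergy tablets €20.10: over-the-counter medicine → 0% → €0.00
Camping tent (2-person) €261.64: sports equipment → 4.75% + 1% surcharge = 5.75% → €15.0443
Laundry detergent €17.39: all other tangible goods → 5.25% → €0.912975
Bottle of whiskey €31.58: beer, wine and spirits → 7.75% → €2.44745
Unrounded tax sum = €35.97145 → €35.97

€35.97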